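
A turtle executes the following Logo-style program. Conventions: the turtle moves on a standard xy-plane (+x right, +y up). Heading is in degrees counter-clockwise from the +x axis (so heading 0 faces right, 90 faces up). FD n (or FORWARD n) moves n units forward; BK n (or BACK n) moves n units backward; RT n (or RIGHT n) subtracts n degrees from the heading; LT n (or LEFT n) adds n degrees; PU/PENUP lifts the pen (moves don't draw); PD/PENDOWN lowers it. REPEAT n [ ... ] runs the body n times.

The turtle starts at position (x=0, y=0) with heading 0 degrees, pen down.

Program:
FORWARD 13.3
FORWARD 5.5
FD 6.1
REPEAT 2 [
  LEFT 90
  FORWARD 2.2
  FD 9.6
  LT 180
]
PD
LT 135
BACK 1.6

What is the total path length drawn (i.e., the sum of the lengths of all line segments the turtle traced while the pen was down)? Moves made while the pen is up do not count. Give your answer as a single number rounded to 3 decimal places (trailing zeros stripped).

Executing turtle program step by step:
Start: pos=(0,0), heading=0, pen down
FD 13.3: (0,0) -> (13.3,0) [heading=0, draw]
FD 5.5: (13.3,0) -> (18.8,0) [heading=0, draw]
FD 6.1: (18.8,0) -> (24.9,0) [heading=0, draw]
REPEAT 2 [
  -- iteration 1/2 --
  LT 90: heading 0 -> 90
  FD 2.2: (24.9,0) -> (24.9,2.2) [heading=90, draw]
  FD 9.6: (24.9,2.2) -> (24.9,11.8) [heading=90, draw]
  LT 180: heading 90 -> 270
  -- iteration 2/2 --
  LT 90: heading 270 -> 0
  FD 2.2: (24.9,11.8) -> (27.1,11.8) [heading=0, draw]
  FD 9.6: (27.1,11.8) -> (36.7,11.8) [heading=0, draw]
  LT 180: heading 0 -> 180
]
PD: pen down
LT 135: heading 180 -> 315
BK 1.6: (36.7,11.8) -> (35.569,12.931) [heading=315, draw]
Final: pos=(35.569,12.931), heading=315, 8 segment(s) drawn

Segment lengths:
  seg 1: (0,0) -> (13.3,0), length = 13.3
  seg 2: (13.3,0) -> (18.8,0), length = 5.5
  seg 3: (18.8,0) -> (24.9,0), length = 6.1
  seg 4: (24.9,0) -> (24.9,2.2), length = 2.2
  seg 5: (24.9,2.2) -> (24.9,11.8), length = 9.6
  seg 6: (24.9,11.8) -> (27.1,11.8), length = 2.2
  seg 7: (27.1,11.8) -> (36.7,11.8), length = 9.6
  seg 8: (36.7,11.8) -> (35.569,12.931), length = 1.6
Total = 50.1

Answer: 50.1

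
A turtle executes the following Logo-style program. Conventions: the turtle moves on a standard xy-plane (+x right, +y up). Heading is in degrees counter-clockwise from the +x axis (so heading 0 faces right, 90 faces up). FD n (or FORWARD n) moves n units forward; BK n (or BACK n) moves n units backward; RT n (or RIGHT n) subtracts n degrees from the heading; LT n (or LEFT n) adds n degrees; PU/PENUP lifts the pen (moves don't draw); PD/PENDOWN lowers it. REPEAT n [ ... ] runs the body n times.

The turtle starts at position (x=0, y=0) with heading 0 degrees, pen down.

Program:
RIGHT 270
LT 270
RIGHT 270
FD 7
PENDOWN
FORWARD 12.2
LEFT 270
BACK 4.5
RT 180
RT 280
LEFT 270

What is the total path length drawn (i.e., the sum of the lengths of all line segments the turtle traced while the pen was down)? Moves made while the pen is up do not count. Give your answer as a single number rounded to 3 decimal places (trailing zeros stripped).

Answer: 23.7

Derivation:
Executing turtle program step by step:
Start: pos=(0,0), heading=0, pen down
RT 270: heading 0 -> 90
LT 270: heading 90 -> 0
RT 270: heading 0 -> 90
FD 7: (0,0) -> (0,7) [heading=90, draw]
PD: pen down
FD 12.2: (0,7) -> (0,19.2) [heading=90, draw]
LT 270: heading 90 -> 0
BK 4.5: (0,19.2) -> (-4.5,19.2) [heading=0, draw]
RT 180: heading 0 -> 180
RT 280: heading 180 -> 260
LT 270: heading 260 -> 170
Final: pos=(-4.5,19.2), heading=170, 3 segment(s) drawn

Segment lengths:
  seg 1: (0,0) -> (0,7), length = 7
  seg 2: (0,7) -> (0,19.2), length = 12.2
  seg 3: (0,19.2) -> (-4.5,19.2), length = 4.5
Total = 23.7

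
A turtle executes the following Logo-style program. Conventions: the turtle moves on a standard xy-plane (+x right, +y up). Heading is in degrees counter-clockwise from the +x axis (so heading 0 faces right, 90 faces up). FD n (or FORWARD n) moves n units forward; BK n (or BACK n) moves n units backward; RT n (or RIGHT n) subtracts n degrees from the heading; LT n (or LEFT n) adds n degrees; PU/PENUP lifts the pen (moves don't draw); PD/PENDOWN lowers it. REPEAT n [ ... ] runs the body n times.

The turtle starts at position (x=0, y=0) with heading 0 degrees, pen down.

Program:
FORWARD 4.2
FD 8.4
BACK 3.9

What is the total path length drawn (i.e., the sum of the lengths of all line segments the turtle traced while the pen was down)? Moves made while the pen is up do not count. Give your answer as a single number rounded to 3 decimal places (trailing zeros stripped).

Executing turtle program step by step:
Start: pos=(0,0), heading=0, pen down
FD 4.2: (0,0) -> (4.2,0) [heading=0, draw]
FD 8.4: (4.2,0) -> (12.6,0) [heading=0, draw]
BK 3.9: (12.6,0) -> (8.7,0) [heading=0, draw]
Final: pos=(8.7,0), heading=0, 3 segment(s) drawn

Segment lengths:
  seg 1: (0,0) -> (4.2,0), length = 4.2
  seg 2: (4.2,0) -> (12.6,0), length = 8.4
  seg 3: (12.6,0) -> (8.7,0), length = 3.9
Total = 16.5

Answer: 16.5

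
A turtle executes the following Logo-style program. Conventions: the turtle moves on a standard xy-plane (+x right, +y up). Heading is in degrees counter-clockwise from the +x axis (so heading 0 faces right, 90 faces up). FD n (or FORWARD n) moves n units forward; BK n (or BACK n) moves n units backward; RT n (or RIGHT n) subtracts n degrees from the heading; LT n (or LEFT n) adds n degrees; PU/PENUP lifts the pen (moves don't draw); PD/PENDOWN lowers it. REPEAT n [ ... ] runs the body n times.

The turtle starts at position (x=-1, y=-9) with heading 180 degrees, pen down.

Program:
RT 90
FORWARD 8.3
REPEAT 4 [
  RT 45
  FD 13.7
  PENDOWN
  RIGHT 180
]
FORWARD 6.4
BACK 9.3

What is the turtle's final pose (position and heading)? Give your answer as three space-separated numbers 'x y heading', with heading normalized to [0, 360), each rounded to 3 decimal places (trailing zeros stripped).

Executing turtle program step by step:
Start: pos=(-1,-9), heading=180, pen down
RT 90: heading 180 -> 90
FD 8.3: (-1,-9) -> (-1,-0.7) [heading=90, draw]
REPEAT 4 [
  -- iteration 1/4 --
  RT 45: heading 90 -> 45
  FD 13.7: (-1,-0.7) -> (8.687,8.987) [heading=45, draw]
  PD: pen down
  RT 180: heading 45 -> 225
  -- iteration 2/4 --
  RT 45: heading 225 -> 180
  FD 13.7: (8.687,8.987) -> (-5.013,8.987) [heading=180, draw]
  PD: pen down
  RT 180: heading 180 -> 0
  -- iteration 3/4 --
  RT 45: heading 0 -> 315
  FD 13.7: (-5.013,8.987) -> (4.675,-0.7) [heading=315, draw]
  PD: pen down
  RT 180: heading 315 -> 135
  -- iteration 4/4 --
  RT 45: heading 135 -> 90
  FD 13.7: (4.675,-0.7) -> (4.675,13) [heading=90, draw]
  PD: pen down
  RT 180: heading 90 -> 270
]
FD 6.4: (4.675,13) -> (4.675,6.6) [heading=270, draw]
BK 9.3: (4.675,6.6) -> (4.675,15.9) [heading=270, draw]
Final: pos=(4.675,15.9), heading=270, 7 segment(s) drawn

Answer: 4.675 15.9 270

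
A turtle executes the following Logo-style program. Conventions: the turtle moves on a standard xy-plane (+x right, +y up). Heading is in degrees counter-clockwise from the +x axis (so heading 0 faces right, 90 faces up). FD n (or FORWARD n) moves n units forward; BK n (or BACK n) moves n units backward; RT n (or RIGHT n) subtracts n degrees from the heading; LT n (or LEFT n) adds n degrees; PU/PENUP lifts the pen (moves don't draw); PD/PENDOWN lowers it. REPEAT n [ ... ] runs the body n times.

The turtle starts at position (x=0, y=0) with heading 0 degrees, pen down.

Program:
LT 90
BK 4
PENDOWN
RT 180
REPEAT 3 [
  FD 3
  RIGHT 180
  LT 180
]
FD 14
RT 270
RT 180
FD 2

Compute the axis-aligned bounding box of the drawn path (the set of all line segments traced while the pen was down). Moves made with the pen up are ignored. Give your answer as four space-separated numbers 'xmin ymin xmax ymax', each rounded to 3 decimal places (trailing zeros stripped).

Answer: -2 -27 0 0

Derivation:
Executing turtle program step by step:
Start: pos=(0,0), heading=0, pen down
LT 90: heading 0 -> 90
BK 4: (0,0) -> (0,-4) [heading=90, draw]
PD: pen down
RT 180: heading 90 -> 270
REPEAT 3 [
  -- iteration 1/3 --
  FD 3: (0,-4) -> (0,-7) [heading=270, draw]
  RT 180: heading 270 -> 90
  LT 180: heading 90 -> 270
  -- iteration 2/3 --
  FD 3: (0,-7) -> (0,-10) [heading=270, draw]
  RT 180: heading 270 -> 90
  LT 180: heading 90 -> 270
  -- iteration 3/3 --
  FD 3: (0,-10) -> (0,-13) [heading=270, draw]
  RT 180: heading 270 -> 90
  LT 180: heading 90 -> 270
]
FD 14: (0,-13) -> (0,-27) [heading=270, draw]
RT 270: heading 270 -> 0
RT 180: heading 0 -> 180
FD 2: (0,-27) -> (-2,-27) [heading=180, draw]
Final: pos=(-2,-27), heading=180, 6 segment(s) drawn

Segment endpoints: x in {-2, 0, 0, 0, 0, 0, 0}, y in {-27, -13, -10, -7, -4, 0}
xmin=-2, ymin=-27, xmax=0, ymax=0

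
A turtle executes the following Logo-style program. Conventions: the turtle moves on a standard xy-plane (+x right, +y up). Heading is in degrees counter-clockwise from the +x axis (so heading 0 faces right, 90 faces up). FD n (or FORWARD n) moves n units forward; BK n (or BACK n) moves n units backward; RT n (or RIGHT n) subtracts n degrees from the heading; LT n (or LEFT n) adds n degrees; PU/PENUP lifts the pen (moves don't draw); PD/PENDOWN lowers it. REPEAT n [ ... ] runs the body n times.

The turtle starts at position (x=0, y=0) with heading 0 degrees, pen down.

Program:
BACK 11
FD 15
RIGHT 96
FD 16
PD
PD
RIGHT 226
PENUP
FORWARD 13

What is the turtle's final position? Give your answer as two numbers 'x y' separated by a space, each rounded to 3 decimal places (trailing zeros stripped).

Executing turtle program step by step:
Start: pos=(0,0), heading=0, pen down
BK 11: (0,0) -> (-11,0) [heading=0, draw]
FD 15: (-11,0) -> (4,0) [heading=0, draw]
RT 96: heading 0 -> 264
FD 16: (4,0) -> (2.328,-15.912) [heading=264, draw]
PD: pen down
PD: pen down
RT 226: heading 264 -> 38
PU: pen up
FD 13: (2.328,-15.912) -> (12.572,-7.909) [heading=38, move]
Final: pos=(12.572,-7.909), heading=38, 3 segment(s) drawn

Answer: 12.572 -7.909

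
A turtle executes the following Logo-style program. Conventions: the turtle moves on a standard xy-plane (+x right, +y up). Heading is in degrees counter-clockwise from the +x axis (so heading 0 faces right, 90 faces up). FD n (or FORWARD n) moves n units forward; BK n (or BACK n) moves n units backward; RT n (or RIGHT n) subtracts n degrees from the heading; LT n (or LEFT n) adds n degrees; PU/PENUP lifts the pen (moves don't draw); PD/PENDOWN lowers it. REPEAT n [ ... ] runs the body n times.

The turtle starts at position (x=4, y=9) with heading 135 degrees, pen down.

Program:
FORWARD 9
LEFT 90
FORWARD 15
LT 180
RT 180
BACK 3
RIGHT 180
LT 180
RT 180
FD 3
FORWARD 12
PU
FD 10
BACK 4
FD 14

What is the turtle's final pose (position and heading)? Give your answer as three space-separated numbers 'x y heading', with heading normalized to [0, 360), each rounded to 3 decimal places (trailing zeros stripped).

Executing turtle program step by step:
Start: pos=(4,9), heading=135, pen down
FD 9: (4,9) -> (-2.364,15.364) [heading=135, draw]
LT 90: heading 135 -> 225
FD 15: (-2.364,15.364) -> (-12.971,4.757) [heading=225, draw]
LT 180: heading 225 -> 45
RT 180: heading 45 -> 225
BK 3: (-12.971,4.757) -> (-10.849,6.879) [heading=225, draw]
RT 180: heading 225 -> 45
LT 180: heading 45 -> 225
RT 180: heading 225 -> 45
FD 3: (-10.849,6.879) -> (-8.728,9) [heading=45, draw]
FD 12: (-8.728,9) -> (-0.243,17.485) [heading=45, draw]
PU: pen up
FD 10: (-0.243,17.485) -> (6.828,24.556) [heading=45, move]
BK 4: (6.828,24.556) -> (4,21.728) [heading=45, move]
FD 14: (4,21.728) -> (13.899,31.627) [heading=45, move]
Final: pos=(13.899,31.627), heading=45, 5 segment(s) drawn

Answer: 13.899 31.627 45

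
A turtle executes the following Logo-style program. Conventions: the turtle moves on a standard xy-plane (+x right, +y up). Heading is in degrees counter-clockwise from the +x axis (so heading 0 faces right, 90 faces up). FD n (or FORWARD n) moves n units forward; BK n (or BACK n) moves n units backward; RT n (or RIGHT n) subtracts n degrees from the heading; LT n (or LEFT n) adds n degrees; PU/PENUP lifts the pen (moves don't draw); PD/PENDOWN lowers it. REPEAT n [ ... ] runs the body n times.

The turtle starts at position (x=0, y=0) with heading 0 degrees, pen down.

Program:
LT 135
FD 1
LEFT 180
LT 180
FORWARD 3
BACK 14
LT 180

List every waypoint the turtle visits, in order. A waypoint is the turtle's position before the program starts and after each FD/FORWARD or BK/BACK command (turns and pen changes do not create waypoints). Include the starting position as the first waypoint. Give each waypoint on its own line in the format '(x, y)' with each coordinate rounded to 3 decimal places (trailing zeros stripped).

Executing turtle program step by step:
Start: pos=(0,0), heading=0, pen down
LT 135: heading 0 -> 135
FD 1: (0,0) -> (-0.707,0.707) [heading=135, draw]
LT 180: heading 135 -> 315
LT 180: heading 315 -> 135
FD 3: (-0.707,0.707) -> (-2.828,2.828) [heading=135, draw]
BK 14: (-2.828,2.828) -> (7.071,-7.071) [heading=135, draw]
LT 180: heading 135 -> 315
Final: pos=(7.071,-7.071), heading=315, 3 segment(s) drawn
Waypoints (4 total):
(0, 0)
(-0.707, 0.707)
(-2.828, 2.828)
(7.071, -7.071)

Answer: (0, 0)
(-0.707, 0.707)
(-2.828, 2.828)
(7.071, -7.071)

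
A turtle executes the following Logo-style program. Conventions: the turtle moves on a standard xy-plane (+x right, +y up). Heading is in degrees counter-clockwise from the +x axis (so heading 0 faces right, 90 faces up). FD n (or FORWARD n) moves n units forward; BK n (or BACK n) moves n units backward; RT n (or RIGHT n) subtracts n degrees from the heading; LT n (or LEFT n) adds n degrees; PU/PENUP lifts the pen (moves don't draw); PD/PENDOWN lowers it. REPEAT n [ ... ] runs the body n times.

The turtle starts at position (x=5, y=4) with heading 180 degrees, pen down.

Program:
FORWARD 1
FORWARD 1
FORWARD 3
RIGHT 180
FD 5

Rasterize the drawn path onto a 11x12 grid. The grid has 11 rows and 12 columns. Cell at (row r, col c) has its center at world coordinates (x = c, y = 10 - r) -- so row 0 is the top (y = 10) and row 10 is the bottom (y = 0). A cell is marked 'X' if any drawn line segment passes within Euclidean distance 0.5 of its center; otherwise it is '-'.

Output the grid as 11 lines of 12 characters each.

Segment 0: (5,4) -> (4,4)
Segment 1: (4,4) -> (3,4)
Segment 2: (3,4) -> (0,4)
Segment 3: (0,4) -> (5,4)

Answer: ------------
------------
------------
------------
------------
------------
XXXXXX------
------------
------------
------------
------------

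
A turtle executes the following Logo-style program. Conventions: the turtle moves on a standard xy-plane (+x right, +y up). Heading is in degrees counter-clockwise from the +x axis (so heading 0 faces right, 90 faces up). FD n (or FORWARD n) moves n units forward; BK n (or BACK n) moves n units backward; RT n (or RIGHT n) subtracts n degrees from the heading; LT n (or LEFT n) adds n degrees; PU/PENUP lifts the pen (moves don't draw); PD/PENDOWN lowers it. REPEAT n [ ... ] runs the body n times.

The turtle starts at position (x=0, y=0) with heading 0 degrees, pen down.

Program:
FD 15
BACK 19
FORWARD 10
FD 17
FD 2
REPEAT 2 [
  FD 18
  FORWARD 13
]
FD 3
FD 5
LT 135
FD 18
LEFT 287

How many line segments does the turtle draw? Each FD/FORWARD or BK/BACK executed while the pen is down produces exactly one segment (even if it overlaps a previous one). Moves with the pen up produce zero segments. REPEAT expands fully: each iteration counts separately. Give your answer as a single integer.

Answer: 12

Derivation:
Executing turtle program step by step:
Start: pos=(0,0), heading=0, pen down
FD 15: (0,0) -> (15,0) [heading=0, draw]
BK 19: (15,0) -> (-4,0) [heading=0, draw]
FD 10: (-4,0) -> (6,0) [heading=0, draw]
FD 17: (6,0) -> (23,0) [heading=0, draw]
FD 2: (23,0) -> (25,0) [heading=0, draw]
REPEAT 2 [
  -- iteration 1/2 --
  FD 18: (25,0) -> (43,0) [heading=0, draw]
  FD 13: (43,0) -> (56,0) [heading=0, draw]
  -- iteration 2/2 --
  FD 18: (56,0) -> (74,0) [heading=0, draw]
  FD 13: (74,0) -> (87,0) [heading=0, draw]
]
FD 3: (87,0) -> (90,0) [heading=0, draw]
FD 5: (90,0) -> (95,0) [heading=0, draw]
LT 135: heading 0 -> 135
FD 18: (95,0) -> (82.272,12.728) [heading=135, draw]
LT 287: heading 135 -> 62
Final: pos=(82.272,12.728), heading=62, 12 segment(s) drawn
Segments drawn: 12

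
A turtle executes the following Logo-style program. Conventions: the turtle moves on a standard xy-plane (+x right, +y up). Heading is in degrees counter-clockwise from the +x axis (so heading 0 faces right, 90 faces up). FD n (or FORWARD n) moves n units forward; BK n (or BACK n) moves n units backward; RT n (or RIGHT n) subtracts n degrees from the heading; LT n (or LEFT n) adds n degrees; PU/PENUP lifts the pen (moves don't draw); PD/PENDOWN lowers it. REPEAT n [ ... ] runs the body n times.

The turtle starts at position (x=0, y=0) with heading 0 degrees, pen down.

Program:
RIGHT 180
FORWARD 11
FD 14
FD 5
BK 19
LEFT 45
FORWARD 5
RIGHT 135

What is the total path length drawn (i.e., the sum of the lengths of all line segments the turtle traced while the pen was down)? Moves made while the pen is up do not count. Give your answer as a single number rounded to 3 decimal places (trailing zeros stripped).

Answer: 54

Derivation:
Executing turtle program step by step:
Start: pos=(0,0), heading=0, pen down
RT 180: heading 0 -> 180
FD 11: (0,0) -> (-11,0) [heading=180, draw]
FD 14: (-11,0) -> (-25,0) [heading=180, draw]
FD 5: (-25,0) -> (-30,0) [heading=180, draw]
BK 19: (-30,0) -> (-11,0) [heading=180, draw]
LT 45: heading 180 -> 225
FD 5: (-11,0) -> (-14.536,-3.536) [heading=225, draw]
RT 135: heading 225 -> 90
Final: pos=(-14.536,-3.536), heading=90, 5 segment(s) drawn

Segment lengths:
  seg 1: (0,0) -> (-11,0), length = 11
  seg 2: (-11,0) -> (-25,0), length = 14
  seg 3: (-25,0) -> (-30,0), length = 5
  seg 4: (-30,0) -> (-11,0), length = 19
  seg 5: (-11,0) -> (-14.536,-3.536), length = 5
Total = 54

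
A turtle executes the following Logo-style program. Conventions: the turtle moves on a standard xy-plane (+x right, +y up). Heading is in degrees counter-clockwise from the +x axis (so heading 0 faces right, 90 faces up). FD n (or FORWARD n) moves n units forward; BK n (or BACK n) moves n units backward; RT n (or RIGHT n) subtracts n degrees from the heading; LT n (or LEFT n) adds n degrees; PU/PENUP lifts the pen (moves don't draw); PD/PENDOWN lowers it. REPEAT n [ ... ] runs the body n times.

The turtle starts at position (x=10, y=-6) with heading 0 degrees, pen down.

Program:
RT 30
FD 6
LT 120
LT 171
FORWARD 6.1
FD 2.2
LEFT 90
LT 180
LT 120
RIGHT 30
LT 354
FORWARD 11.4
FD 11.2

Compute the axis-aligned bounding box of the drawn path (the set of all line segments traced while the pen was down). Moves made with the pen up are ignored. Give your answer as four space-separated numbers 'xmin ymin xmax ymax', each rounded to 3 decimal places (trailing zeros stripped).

Answer: 8.048 -39.028 15.196 -6

Derivation:
Executing turtle program step by step:
Start: pos=(10,-6), heading=0, pen down
RT 30: heading 0 -> 330
FD 6: (10,-6) -> (15.196,-9) [heading=330, draw]
LT 120: heading 330 -> 90
LT 171: heading 90 -> 261
FD 6.1: (15.196,-9) -> (14.242,-15.025) [heading=261, draw]
FD 2.2: (14.242,-15.025) -> (13.898,-17.198) [heading=261, draw]
LT 90: heading 261 -> 351
LT 180: heading 351 -> 171
LT 120: heading 171 -> 291
RT 30: heading 291 -> 261
LT 354: heading 261 -> 255
FD 11.4: (13.898,-17.198) -> (10.947,-28.209) [heading=255, draw]
FD 11.2: (10.947,-28.209) -> (8.048,-39.028) [heading=255, draw]
Final: pos=(8.048,-39.028), heading=255, 5 segment(s) drawn

Segment endpoints: x in {8.048, 10, 10.947, 13.898, 14.242, 15.196}, y in {-39.028, -28.209, -17.198, -15.025, -9, -6}
xmin=8.048, ymin=-39.028, xmax=15.196, ymax=-6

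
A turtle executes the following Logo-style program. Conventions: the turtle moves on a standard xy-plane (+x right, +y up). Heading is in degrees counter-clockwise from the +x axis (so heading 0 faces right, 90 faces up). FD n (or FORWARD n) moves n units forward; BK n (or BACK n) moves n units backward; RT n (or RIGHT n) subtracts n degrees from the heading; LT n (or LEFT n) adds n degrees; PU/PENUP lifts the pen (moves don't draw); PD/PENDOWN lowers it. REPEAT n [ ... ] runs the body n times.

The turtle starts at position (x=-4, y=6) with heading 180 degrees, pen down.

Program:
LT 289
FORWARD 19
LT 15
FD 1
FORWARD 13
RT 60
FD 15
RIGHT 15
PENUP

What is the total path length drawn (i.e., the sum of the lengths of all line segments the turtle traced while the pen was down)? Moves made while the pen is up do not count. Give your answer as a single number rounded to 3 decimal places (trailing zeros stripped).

Answer: 48

Derivation:
Executing turtle program step by step:
Start: pos=(-4,6), heading=180, pen down
LT 289: heading 180 -> 109
FD 19: (-4,6) -> (-10.186,23.965) [heading=109, draw]
LT 15: heading 109 -> 124
FD 1: (-10.186,23.965) -> (-10.745,24.794) [heading=124, draw]
FD 13: (-10.745,24.794) -> (-18.014,35.571) [heading=124, draw]
RT 60: heading 124 -> 64
FD 15: (-18.014,35.571) -> (-11.439,49.053) [heading=64, draw]
RT 15: heading 64 -> 49
PU: pen up
Final: pos=(-11.439,49.053), heading=49, 4 segment(s) drawn

Segment lengths:
  seg 1: (-4,6) -> (-10.186,23.965), length = 19
  seg 2: (-10.186,23.965) -> (-10.745,24.794), length = 1
  seg 3: (-10.745,24.794) -> (-18.014,35.571), length = 13
  seg 4: (-18.014,35.571) -> (-11.439,49.053), length = 15
Total = 48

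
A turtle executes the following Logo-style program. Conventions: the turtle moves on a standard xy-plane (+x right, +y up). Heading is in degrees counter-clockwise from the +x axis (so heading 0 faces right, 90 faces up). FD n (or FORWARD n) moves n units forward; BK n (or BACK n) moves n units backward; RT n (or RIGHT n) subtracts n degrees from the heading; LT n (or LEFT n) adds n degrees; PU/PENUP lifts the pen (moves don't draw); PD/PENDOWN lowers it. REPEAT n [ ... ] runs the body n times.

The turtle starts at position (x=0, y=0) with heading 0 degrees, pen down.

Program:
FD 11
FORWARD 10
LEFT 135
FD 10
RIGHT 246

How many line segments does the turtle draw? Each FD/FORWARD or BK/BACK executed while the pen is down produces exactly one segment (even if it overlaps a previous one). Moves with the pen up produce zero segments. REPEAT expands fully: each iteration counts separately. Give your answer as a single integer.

Answer: 3

Derivation:
Executing turtle program step by step:
Start: pos=(0,0), heading=0, pen down
FD 11: (0,0) -> (11,0) [heading=0, draw]
FD 10: (11,0) -> (21,0) [heading=0, draw]
LT 135: heading 0 -> 135
FD 10: (21,0) -> (13.929,7.071) [heading=135, draw]
RT 246: heading 135 -> 249
Final: pos=(13.929,7.071), heading=249, 3 segment(s) drawn
Segments drawn: 3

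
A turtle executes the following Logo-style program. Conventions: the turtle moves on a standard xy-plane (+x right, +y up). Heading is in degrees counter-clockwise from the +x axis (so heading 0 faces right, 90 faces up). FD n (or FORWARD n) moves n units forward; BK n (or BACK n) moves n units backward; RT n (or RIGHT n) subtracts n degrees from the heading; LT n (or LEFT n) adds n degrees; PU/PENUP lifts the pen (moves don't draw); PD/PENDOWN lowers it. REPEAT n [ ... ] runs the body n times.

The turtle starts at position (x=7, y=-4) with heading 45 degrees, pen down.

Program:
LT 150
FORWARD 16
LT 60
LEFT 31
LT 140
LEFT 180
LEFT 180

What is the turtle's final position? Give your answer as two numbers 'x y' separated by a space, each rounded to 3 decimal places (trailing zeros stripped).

Answer: -8.455 -8.141

Derivation:
Executing turtle program step by step:
Start: pos=(7,-4), heading=45, pen down
LT 150: heading 45 -> 195
FD 16: (7,-4) -> (-8.455,-8.141) [heading=195, draw]
LT 60: heading 195 -> 255
LT 31: heading 255 -> 286
LT 140: heading 286 -> 66
LT 180: heading 66 -> 246
LT 180: heading 246 -> 66
Final: pos=(-8.455,-8.141), heading=66, 1 segment(s) drawn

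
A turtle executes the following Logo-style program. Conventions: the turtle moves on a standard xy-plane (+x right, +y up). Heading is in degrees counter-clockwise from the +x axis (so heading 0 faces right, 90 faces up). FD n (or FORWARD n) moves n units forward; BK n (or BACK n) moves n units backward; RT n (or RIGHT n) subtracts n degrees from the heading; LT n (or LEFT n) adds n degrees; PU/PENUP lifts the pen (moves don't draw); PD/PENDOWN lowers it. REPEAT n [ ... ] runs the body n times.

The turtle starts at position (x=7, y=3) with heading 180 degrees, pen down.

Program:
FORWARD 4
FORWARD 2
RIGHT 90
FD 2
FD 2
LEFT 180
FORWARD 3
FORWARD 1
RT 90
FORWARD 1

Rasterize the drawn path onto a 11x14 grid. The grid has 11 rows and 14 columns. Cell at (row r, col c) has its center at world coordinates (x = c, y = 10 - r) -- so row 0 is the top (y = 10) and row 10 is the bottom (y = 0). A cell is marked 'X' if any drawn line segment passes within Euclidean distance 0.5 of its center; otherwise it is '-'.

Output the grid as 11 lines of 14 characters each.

Answer: --------------
--------------
--------------
-X------------
-X------------
-X------------
-X------------
XXXXXXXX------
--------------
--------------
--------------

Derivation:
Segment 0: (7,3) -> (3,3)
Segment 1: (3,3) -> (1,3)
Segment 2: (1,3) -> (1,5)
Segment 3: (1,5) -> (1,7)
Segment 4: (1,7) -> (1,4)
Segment 5: (1,4) -> (1,3)
Segment 6: (1,3) -> (-0,3)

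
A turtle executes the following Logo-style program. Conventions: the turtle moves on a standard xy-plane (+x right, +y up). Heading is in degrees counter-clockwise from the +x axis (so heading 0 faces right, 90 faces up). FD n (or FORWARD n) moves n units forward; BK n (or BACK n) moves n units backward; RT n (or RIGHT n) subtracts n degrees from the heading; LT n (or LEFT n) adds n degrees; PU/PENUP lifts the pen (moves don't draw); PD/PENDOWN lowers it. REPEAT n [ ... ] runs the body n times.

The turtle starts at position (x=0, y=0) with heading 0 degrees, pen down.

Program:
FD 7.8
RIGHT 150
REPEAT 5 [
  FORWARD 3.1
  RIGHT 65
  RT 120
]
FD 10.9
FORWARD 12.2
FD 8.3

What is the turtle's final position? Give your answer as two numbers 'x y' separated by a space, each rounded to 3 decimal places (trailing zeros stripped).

Executing turtle program step by step:
Start: pos=(0,0), heading=0, pen down
FD 7.8: (0,0) -> (7.8,0) [heading=0, draw]
RT 150: heading 0 -> 210
REPEAT 5 [
  -- iteration 1/5 --
  FD 3.1: (7.8,0) -> (5.115,-1.55) [heading=210, draw]
  RT 65: heading 210 -> 145
  RT 120: heading 145 -> 25
  -- iteration 2/5 --
  FD 3.1: (5.115,-1.55) -> (7.925,-0.24) [heading=25, draw]
  RT 65: heading 25 -> 320
  RT 120: heading 320 -> 200
  -- iteration 3/5 --
  FD 3.1: (7.925,-0.24) -> (5.012,-1.3) [heading=200, draw]
  RT 65: heading 200 -> 135
  RT 120: heading 135 -> 15
  -- iteration 4/5 --
  FD 3.1: (5.012,-1.3) -> (8.006,-0.498) [heading=15, draw]
  RT 65: heading 15 -> 310
  RT 120: heading 310 -> 190
  -- iteration 5/5 --
  FD 3.1: (8.006,-0.498) -> (4.953,-1.036) [heading=190, draw]
  RT 65: heading 190 -> 125
  RT 120: heading 125 -> 5
]
FD 10.9: (4.953,-1.036) -> (15.812,-0.086) [heading=5, draw]
FD 12.2: (15.812,-0.086) -> (27.965,0.977) [heading=5, draw]
FD 8.3: (27.965,0.977) -> (36.234,1.701) [heading=5, draw]
Final: pos=(36.234,1.701), heading=5, 9 segment(s) drawn

Answer: 36.234 1.701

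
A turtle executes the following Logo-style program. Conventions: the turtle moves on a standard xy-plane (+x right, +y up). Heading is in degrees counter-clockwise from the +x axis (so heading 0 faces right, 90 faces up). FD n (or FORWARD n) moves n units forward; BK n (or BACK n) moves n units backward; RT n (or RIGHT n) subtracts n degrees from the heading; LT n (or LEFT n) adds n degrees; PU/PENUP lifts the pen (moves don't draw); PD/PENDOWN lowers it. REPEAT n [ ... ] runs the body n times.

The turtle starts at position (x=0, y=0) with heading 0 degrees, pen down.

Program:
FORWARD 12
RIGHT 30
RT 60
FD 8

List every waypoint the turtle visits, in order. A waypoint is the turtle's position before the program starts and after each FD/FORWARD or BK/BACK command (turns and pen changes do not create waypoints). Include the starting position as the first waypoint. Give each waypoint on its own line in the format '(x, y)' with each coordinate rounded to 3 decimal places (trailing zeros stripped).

Answer: (0, 0)
(12, 0)
(12, -8)

Derivation:
Executing turtle program step by step:
Start: pos=(0,0), heading=0, pen down
FD 12: (0,0) -> (12,0) [heading=0, draw]
RT 30: heading 0 -> 330
RT 60: heading 330 -> 270
FD 8: (12,0) -> (12,-8) [heading=270, draw]
Final: pos=(12,-8), heading=270, 2 segment(s) drawn
Waypoints (3 total):
(0, 0)
(12, 0)
(12, -8)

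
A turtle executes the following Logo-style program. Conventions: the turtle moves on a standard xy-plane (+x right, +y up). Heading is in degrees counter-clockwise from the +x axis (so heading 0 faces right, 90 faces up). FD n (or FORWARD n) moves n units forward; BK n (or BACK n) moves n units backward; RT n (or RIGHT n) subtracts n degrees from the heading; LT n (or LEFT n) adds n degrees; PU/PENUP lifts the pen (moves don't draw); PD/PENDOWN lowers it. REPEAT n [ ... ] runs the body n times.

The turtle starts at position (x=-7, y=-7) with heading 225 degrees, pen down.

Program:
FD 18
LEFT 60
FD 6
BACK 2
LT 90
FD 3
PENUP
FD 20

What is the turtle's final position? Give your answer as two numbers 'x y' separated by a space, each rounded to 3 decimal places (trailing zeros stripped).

Answer: 3.524 -17.639

Derivation:
Executing turtle program step by step:
Start: pos=(-7,-7), heading=225, pen down
FD 18: (-7,-7) -> (-19.728,-19.728) [heading=225, draw]
LT 60: heading 225 -> 285
FD 6: (-19.728,-19.728) -> (-18.175,-25.523) [heading=285, draw]
BK 2: (-18.175,-25.523) -> (-18.693,-23.592) [heading=285, draw]
LT 90: heading 285 -> 15
FD 3: (-18.693,-23.592) -> (-15.795,-22.815) [heading=15, draw]
PU: pen up
FD 20: (-15.795,-22.815) -> (3.524,-17.639) [heading=15, move]
Final: pos=(3.524,-17.639), heading=15, 4 segment(s) drawn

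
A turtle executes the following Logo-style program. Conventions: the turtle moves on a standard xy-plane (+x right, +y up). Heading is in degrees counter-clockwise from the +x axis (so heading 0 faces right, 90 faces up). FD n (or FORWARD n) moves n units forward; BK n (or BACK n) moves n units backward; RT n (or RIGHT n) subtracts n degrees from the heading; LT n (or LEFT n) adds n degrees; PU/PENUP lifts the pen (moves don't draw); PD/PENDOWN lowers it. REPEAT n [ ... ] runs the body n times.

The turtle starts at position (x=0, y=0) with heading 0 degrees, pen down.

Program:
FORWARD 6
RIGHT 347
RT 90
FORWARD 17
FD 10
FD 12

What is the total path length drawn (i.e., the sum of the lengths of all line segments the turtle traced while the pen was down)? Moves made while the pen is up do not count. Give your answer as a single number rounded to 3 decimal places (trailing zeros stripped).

Executing turtle program step by step:
Start: pos=(0,0), heading=0, pen down
FD 6: (0,0) -> (6,0) [heading=0, draw]
RT 347: heading 0 -> 13
RT 90: heading 13 -> 283
FD 17: (6,0) -> (9.824,-16.564) [heading=283, draw]
FD 10: (9.824,-16.564) -> (12.074,-26.308) [heading=283, draw]
FD 12: (12.074,-26.308) -> (14.773,-38) [heading=283, draw]
Final: pos=(14.773,-38), heading=283, 4 segment(s) drawn

Segment lengths:
  seg 1: (0,0) -> (6,0), length = 6
  seg 2: (6,0) -> (9.824,-16.564), length = 17
  seg 3: (9.824,-16.564) -> (12.074,-26.308), length = 10
  seg 4: (12.074,-26.308) -> (14.773,-38), length = 12
Total = 45

Answer: 45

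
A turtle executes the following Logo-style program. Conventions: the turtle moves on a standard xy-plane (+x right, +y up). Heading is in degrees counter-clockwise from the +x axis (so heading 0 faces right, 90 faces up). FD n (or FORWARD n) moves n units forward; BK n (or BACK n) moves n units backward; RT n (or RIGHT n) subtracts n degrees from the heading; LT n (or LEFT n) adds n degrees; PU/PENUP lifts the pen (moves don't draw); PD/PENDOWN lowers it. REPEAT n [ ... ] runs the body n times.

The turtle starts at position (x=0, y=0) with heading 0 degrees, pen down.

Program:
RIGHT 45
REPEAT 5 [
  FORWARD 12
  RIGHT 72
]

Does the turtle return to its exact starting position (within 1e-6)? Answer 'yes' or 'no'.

Answer: yes

Derivation:
Executing turtle program step by step:
Start: pos=(0,0), heading=0, pen down
RT 45: heading 0 -> 315
REPEAT 5 [
  -- iteration 1/5 --
  FD 12: (0,0) -> (8.485,-8.485) [heading=315, draw]
  RT 72: heading 315 -> 243
  -- iteration 2/5 --
  FD 12: (8.485,-8.485) -> (3.037,-19.177) [heading=243, draw]
  RT 72: heading 243 -> 171
  -- iteration 3/5 --
  FD 12: (3.037,-19.177) -> (-8.815,-17.3) [heading=171, draw]
  RT 72: heading 171 -> 99
  -- iteration 4/5 --
  FD 12: (-8.815,-17.3) -> (-10.692,-5.448) [heading=99, draw]
  RT 72: heading 99 -> 27
  -- iteration 5/5 --
  FD 12: (-10.692,-5.448) -> (0,0) [heading=27, draw]
  RT 72: heading 27 -> 315
]
Final: pos=(0,0), heading=315, 5 segment(s) drawn

Start position: (0, 0)
Final position: (0, 0)
Distance = 0; < 1e-6 -> CLOSED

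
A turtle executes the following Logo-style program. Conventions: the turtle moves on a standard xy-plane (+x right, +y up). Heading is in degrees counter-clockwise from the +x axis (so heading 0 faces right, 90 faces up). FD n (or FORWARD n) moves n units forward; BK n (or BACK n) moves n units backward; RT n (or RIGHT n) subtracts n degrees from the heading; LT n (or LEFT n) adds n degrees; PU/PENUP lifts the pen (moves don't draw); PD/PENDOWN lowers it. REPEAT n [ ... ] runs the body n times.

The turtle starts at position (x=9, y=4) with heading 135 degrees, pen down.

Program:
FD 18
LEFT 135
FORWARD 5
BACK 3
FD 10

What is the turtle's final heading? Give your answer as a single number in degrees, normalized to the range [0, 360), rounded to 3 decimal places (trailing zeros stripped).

Answer: 270

Derivation:
Executing turtle program step by step:
Start: pos=(9,4), heading=135, pen down
FD 18: (9,4) -> (-3.728,16.728) [heading=135, draw]
LT 135: heading 135 -> 270
FD 5: (-3.728,16.728) -> (-3.728,11.728) [heading=270, draw]
BK 3: (-3.728,11.728) -> (-3.728,14.728) [heading=270, draw]
FD 10: (-3.728,14.728) -> (-3.728,4.728) [heading=270, draw]
Final: pos=(-3.728,4.728), heading=270, 4 segment(s) drawn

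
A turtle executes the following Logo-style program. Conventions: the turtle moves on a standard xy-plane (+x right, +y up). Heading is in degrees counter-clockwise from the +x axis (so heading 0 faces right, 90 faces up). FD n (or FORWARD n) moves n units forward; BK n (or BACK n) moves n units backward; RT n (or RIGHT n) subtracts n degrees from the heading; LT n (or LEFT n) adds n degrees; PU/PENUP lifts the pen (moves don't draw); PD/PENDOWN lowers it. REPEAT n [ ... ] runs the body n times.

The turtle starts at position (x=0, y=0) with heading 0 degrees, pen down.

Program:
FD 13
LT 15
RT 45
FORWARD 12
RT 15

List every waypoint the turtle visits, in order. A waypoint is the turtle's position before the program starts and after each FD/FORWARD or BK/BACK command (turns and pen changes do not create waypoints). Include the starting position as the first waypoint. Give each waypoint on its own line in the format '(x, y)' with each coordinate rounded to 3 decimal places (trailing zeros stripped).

Executing turtle program step by step:
Start: pos=(0,0), heading=0, pen down
FD 13: (0,0) -> (13,0) [heading=0, draw]
LT 15: heading 0 -> 15
RT 45: heading 15 -> 330
FD 12: (13,0) -> (23.392,-6) [heading=330, draw]
RT 15: heading 330 -> 315
Final: pos=(23.392,-6), heading=315, 2 segment(s) drawn
Waypoints (3 total):
(0, 0)
(13, 0)
(23.392, -6)

Answer: (0, 0)
(13, 0)
(23.392, -6)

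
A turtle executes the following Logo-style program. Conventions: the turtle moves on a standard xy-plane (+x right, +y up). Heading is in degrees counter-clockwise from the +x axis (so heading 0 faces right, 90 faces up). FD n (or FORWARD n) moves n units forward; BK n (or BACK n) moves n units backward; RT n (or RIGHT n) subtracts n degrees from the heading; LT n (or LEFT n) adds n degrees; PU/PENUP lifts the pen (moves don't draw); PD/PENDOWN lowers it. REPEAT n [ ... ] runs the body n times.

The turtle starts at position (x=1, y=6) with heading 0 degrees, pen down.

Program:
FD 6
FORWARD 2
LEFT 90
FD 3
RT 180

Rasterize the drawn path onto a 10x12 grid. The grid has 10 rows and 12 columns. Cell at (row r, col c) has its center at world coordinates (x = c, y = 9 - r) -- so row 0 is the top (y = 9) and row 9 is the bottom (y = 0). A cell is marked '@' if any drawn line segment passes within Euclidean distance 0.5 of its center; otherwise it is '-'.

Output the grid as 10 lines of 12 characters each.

Segment 0: (1,6) -> (7,6)
Segment 1: (7,6) -> (9,6)
Segment 2: (9,6) -> (9,9)

Answer: ---------@--
---------@--
---------@--
-@@@@@@@@@--
------------
------------
------------
------------
------------
------------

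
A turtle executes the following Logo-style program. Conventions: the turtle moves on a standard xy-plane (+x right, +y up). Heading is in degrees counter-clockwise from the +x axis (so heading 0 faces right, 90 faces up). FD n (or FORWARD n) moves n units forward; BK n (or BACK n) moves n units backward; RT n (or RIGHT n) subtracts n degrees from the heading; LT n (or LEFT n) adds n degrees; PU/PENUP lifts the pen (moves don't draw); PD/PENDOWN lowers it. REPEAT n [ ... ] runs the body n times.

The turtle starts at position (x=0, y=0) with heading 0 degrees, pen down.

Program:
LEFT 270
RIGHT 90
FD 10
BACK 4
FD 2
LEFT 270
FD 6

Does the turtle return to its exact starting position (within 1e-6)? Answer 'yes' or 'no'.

Answer: no

Derivation:
Executing turtle program step by step:
Start: pos=(0,0), heading=0, pen down
LT 270: heading 0 -> 270
RT 90: heading 270 -> 180
FD 10: (0,0) -> (-10,0) [heading=180, draw]
BK 4: (-10,0) -> (-6,0) [heading=180, draw]
FD 2: (-6,0) -> (-8,0) [heading=180, draw]
LT 270: heading 180 -> 90
FD 6: (-8,0) -> (-8,6) [heading=90, draw]
Final: pos=(-8,6), heading=90, 4 segment(s) drawn

Start position: (0, 0)
Final position: (-8, 6)
Distance = 10; >= 1e-6 -> NOT closed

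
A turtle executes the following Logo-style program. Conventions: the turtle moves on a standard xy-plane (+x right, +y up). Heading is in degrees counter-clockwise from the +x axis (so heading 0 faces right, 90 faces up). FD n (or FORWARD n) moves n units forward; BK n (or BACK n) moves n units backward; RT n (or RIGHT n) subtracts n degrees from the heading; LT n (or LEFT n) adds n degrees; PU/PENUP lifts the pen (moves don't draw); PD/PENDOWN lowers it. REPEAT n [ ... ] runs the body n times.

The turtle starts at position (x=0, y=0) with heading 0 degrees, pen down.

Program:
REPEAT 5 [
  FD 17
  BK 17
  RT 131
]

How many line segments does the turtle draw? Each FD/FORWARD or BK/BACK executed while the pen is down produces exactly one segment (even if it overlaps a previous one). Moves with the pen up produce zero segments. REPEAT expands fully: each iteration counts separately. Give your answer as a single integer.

Executing turtle program step by step:
Start: pos=(0,0), heading=0, pen down
REPEAT 5 [
  -- iteration 1/5 --
  FD 17: (0,0) -> (17,0) [heading=0, draw]
  BK 17: (17,0) -> (0,0) [heading=0, draw]
  RT 131: heading 0 -> 229
  -- iteration 2/5 --
  FD 17: (0,0) -> (-11.153,-12.83) [heading=229, draw]
  BK 17: (-11.153,-12.83) -> (0,0) [heading=229, draw]
  RT 131: heading 229 -> 98
  -- iteration 3/5 --
  FD 17: (0,0) -> (-2.366,16.835) [heading=98, draw]
  BK 17: (-2.366,16.835) -> (0,0) [heading=98, draw]
  RT 131: heading 98 -> 327
  -- iteration 4/5 --
  FD 17: (0,0) -> (14.257,-9.259) [heading=327, draw]
  BK 17: (14.257,-9.259) -> (0,0) [heading=327, draw]
  RT 131: heading 327 -> 196
  -- iteration 5/5 --
  FD 17: (0,0) -> (-16.341,-4.686) [heading=196, draw]
  BK 17: (-16.341,-4.686) -> (0,0) [heading=196, draw]
  RT 131: heading 196 -> 65
]
Final: pos=(0,0), heading=65, 10 segment(s) drawn
Segments drawn: 10

Answer: 10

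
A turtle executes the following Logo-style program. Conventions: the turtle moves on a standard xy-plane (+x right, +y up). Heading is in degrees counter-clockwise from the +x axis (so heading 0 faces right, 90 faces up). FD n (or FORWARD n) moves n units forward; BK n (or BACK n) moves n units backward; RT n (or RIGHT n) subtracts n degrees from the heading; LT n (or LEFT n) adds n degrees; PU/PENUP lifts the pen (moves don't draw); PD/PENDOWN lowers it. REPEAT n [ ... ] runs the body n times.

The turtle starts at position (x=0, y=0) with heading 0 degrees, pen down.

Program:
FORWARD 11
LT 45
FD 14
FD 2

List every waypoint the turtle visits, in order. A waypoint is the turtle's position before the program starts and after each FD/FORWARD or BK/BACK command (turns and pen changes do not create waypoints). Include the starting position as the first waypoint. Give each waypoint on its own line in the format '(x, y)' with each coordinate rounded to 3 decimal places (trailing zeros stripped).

Executing turtle program step by step:
Start: pos=(0,0), heading=0, pen down
FD 11: (0,0) -> (11,0) [heading=0, draw]
LT 45: heading 0 -> 45
FD 14: (11,0) -> (20.899,9.899) [heading=45, draw]
FD 2: (20.899,9.899) -> (22.314,11.314) [heading=45, draw]
Final: pos=(22.314,11.314), heading=45, 3 segment(s) drawn
Waypoints (4 total):
(0, 0)
(11, 0)
(20.899, 9.899)
(22.314, 11.314)

Answer: (0, 0)
(11, 0)
(20.899, 9.899)
(22.314, 11.314)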